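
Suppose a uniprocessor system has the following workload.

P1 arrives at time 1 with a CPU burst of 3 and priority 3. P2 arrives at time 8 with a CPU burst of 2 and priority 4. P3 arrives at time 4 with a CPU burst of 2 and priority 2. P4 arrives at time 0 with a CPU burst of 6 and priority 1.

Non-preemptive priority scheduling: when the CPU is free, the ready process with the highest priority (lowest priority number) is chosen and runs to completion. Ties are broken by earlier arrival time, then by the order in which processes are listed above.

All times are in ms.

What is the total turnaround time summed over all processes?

25

Schedule: | P4 0-6 | P3 6-8 | P1 8-11 | P2 11-13 |
Completion: P1=11  P2=13  P3=8  P4=6
Turnaround = completion − arrival: P1=10, P2=5, P3=4, P4=6
Total turnaround = 10 + 5 + 4 + 6 = 25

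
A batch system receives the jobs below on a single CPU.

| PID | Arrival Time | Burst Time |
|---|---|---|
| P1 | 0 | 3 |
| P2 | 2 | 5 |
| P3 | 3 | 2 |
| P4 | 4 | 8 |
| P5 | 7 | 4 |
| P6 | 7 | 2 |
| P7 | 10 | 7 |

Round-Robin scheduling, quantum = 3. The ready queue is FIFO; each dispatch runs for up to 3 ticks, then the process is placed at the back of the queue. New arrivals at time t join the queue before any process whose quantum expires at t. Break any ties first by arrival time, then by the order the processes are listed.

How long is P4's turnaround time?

Gantt: | P1 0-3 | P2 3-6 | P3 6-8 | P4 8-11 | P2 11-13 | P5 13-16 | P6 16-18 | P7 18-21 | P4 21-24 | P5 24-25 | P7 25-28 | P4 28-30 | P7 30-31 |
Completion: P1=3  P2=13  P3=8  P4=30  P5=25  P6=18  P7=31
Turnaround(P4) = completion − arrival = 30 − 4 = 26

26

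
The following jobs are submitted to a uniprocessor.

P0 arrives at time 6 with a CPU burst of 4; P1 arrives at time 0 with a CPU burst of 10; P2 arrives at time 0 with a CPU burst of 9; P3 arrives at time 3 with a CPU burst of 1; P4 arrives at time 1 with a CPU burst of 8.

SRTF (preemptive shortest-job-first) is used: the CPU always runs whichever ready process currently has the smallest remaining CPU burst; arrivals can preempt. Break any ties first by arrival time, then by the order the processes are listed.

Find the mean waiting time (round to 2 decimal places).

8.00

Schedule: | P2 0-3 | P3 3-4 | P2 4-10 | P0 10-14 | P4 14-22 | P1 22-32 |
Completion: P0=14  P1=32  P2=10  P3=4  P4=22
Turnaround (C−A): P0=8  P1=32  P2=10  P3=1  P4=21
Waiting times: P0=4, P1=22, P2=1, P3=0, P4=13
Average waiting = (4+22+1+0+13) / 5 = 40/5 = 8.00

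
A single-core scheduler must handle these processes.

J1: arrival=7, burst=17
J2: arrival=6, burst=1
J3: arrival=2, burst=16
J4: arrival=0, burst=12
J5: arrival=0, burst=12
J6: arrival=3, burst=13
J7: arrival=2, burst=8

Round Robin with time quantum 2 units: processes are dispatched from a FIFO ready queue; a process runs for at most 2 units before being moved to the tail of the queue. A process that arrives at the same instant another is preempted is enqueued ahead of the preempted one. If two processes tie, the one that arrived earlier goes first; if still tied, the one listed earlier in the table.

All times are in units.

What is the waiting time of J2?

Schedule: | J4 0-2 | J5 2-4 | J3 4-6 | J7 6-8 | J4 8-10 | J6 10-12 | J5 12-14 | J2 14-15 | J3 15-17 | J1 17-19 | J7 19-21 | J4 21-23 | J6 23-25 | J5 25-27 | J3 27-29 | J1 29-31 | J7 31-33 | J4 33-35 | J6 35-37 | J5 37-39 | J3 39-41 | J1 41-43 | J7 43-45 | J4 45-47 | J6 47-49 | J5 49-51 | J3 51-53 | J1 53-55 | J4 55-57 | J6 57-59 | J5 59-61 | J3 61-63 | J1 63-65 | J6 65-67 | J3 67-69 | J1 69-71 | J6 71-72 | J3 72-74 | J1 74-79 |
Completion: J1=79  J2=15  J3=74  J4=57  J5=61  J6=72  J7=45
Waiting(J2) = turnaround − burst = 9 − 1 = 8

8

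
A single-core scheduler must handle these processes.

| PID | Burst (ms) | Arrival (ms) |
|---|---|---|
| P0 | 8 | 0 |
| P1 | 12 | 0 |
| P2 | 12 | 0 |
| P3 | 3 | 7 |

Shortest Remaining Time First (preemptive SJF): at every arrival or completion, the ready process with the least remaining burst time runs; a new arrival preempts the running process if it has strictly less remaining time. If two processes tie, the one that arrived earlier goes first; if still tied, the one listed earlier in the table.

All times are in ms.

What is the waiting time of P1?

Gantt: | P0 0-8 | P3 8-11 | P1 11-23 | P2 23-35 |
Completion: P0=8  P1=23  P2=35  P3=11
Turnaround (C−A): P0=8  P1=23  P2=35  P3=4
Waiting(P1) = turnaround − burst = 23 − 12 = 11

11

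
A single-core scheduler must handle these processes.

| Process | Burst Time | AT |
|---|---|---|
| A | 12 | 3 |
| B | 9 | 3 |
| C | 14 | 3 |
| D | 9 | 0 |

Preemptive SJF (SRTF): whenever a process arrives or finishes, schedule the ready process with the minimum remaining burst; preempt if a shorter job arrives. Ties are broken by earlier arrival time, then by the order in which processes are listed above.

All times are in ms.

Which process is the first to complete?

D

Schedule: | D 0-9 | B 9-18 | A 18-30 | C 30-44 |
Completion: A=30  B=18  C=44  D=9
Turnaround (C−A): A=27  B=15  C=41  D=9
Finish order: D → B → A → C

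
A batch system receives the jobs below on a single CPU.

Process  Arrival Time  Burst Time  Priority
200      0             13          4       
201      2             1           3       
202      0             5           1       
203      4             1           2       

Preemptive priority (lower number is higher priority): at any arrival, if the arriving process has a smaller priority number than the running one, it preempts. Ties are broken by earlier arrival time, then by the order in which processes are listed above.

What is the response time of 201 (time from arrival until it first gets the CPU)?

Schedule: | 202 0-5 | 203 5-6 | 201 6-7 | 200 7-20 |
Completion: 200=20  201=7  202=5  203=6
Turnaround (C−A): 200=20  201=5  202=5  203=2
Response(201) = first start − arrival = 6 − 2 = 4

4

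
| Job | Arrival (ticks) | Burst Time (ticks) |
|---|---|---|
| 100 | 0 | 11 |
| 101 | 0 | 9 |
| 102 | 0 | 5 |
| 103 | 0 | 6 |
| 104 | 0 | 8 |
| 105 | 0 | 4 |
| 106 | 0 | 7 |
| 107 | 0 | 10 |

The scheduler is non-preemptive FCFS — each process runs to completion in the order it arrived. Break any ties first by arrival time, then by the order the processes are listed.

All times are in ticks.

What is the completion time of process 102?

Schedule: | 100 0-11 | 101 11-20 | 102 20-25 | 103 25-31 | 104 31-39 | 105 39-43 | 106 43-50 | 107 50-60 |
Completion: 100=11  101=20  102=25  103=31  104=39  105=43  106=50  107=60
Turnaround (C−A): 100=11  101=20  102=25  103=31  104=39  105=43  106=50  107=60

25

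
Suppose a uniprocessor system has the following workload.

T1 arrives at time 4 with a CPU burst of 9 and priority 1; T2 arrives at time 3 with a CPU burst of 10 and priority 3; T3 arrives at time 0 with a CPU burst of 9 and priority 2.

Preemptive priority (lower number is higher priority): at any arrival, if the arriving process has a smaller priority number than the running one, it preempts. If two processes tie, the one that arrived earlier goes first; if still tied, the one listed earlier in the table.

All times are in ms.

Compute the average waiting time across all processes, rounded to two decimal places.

Timeline: | T3 0-4 | T1 4-13 | T3 13-18 | T2 18-28 |
Completion: T1=13  T2=28  T3=18
Waiting times: T1=0, T2=15, T3=9
Average waiting = (0+15+9) / 3 = 24/3 = 8.00

8.00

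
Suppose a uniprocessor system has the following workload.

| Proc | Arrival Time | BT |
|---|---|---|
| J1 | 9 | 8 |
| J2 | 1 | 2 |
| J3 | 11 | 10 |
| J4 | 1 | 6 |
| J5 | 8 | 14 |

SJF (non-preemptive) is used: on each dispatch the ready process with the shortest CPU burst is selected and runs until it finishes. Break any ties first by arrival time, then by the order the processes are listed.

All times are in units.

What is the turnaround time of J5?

33

Gantt: | idle 0-1 | J2 1-3 | J4 3-9 | J1 9-17 | J3 17-27 | J5 27-41 |
Completion: J1=17  J2=3  J3=27  J4=9  J5=41
Turnaround (C−A): J1=8  J2=2  J3=16  J4=8  J5=33
Turnaround(J5) = completion − arrival = 41 − 8 = 33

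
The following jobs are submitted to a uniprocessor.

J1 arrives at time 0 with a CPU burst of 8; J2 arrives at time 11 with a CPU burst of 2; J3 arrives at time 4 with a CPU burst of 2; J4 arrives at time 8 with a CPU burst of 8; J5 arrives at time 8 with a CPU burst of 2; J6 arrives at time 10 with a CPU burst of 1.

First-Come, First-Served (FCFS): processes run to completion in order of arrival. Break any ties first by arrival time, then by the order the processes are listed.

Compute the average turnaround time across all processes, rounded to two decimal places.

9.83

Gantt: | J1 0-8 | J3 8-10 | J4 10-18 | J5 18-20 | J6 20-21 | J2 21-23 |
Completion: J1=8  J2=23  J3=10  J4=18  J5=20  J6=21
Turnaround (C−A): J1=8  J2=12  J3=6  J4=10  J5=12  J6=11
Turnaround times: J1=8, J2=12, J3=6, J4=10, J5=12, J6=11
Average turnaround = (8+12+6+10+12+11) / 6 = 59/6 = 9.83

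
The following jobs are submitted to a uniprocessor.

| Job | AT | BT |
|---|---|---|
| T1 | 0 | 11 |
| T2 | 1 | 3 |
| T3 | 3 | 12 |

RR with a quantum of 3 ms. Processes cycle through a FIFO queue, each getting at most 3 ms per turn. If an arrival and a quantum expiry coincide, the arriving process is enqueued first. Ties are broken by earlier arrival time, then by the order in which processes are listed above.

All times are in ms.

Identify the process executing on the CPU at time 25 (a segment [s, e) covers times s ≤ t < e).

T3

Timeline: | T1 0-3 | T2 3-6 | T3 6-9 | T1 9-12 | T3 12-15 | T1 15-18 | T3 18-21 | T1 21-23 | T3 23-26 |
Completion: T1=23  T2=6  T3=26
Turnaround (C−A): T1=23  T2=5  T3=23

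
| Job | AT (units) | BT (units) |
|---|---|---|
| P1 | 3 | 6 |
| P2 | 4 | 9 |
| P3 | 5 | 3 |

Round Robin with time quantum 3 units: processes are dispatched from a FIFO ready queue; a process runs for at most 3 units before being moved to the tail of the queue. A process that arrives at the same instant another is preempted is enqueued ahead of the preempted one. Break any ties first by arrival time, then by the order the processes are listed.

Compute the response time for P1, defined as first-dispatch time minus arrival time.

0

Timeline: | idle 0-3 | P1 3-6 | P2 6-9 | P3 9-12 | P1 12-15 | P2 15-21 |
Completion: P1=15  P2=21  P3=12
Turnaround (C−A): P1=12  P2=17  P3=7
Response(P1) = first start − arrival = 3 − 3 = 0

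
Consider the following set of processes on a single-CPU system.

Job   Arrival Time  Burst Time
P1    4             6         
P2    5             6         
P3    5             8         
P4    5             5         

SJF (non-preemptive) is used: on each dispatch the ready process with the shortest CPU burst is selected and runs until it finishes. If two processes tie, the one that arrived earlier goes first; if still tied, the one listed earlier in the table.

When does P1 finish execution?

10

Gantt: | idle 0-4 | P1 4-10 | P4 10-15 | P2 15-21 | P3 21-29 |
Completion: P1=10  P2=21  P3=29  P4=15
Turnaround (C−A): P1=6  P2=16  P3=24  P4=10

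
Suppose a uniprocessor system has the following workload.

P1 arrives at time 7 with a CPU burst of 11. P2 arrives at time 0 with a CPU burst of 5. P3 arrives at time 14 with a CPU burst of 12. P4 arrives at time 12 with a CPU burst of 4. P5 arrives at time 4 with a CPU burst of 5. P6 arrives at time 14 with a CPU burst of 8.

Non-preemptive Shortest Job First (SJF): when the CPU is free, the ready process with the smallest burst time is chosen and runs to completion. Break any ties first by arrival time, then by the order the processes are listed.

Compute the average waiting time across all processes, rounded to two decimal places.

Gantt: | P2 0-5 | P5 5-10 | P1 10-21 | P4 21-25 | P6 25-33 | P3 33-45 |
Completion: P1=21  P2=5  P3=45  P4=25  P5=10  P6=33
Waiting times: P1=3, P2=0, P3=19, P4=9, P5=1, P6=11
Average waiting = (3+0+19+9+1+11) / 6 = 43/6 = 7.17

7.17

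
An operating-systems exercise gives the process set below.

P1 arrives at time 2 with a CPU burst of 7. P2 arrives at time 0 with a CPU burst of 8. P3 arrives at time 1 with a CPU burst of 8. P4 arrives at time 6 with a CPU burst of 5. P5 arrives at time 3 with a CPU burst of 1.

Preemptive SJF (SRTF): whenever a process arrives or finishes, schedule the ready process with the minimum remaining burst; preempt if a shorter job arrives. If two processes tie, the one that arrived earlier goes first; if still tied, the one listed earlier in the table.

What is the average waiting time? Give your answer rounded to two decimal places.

Timeline: | P2 0-3 | P5 3-4 | P2 4-9 | P4 9-14 | P1 14-21 | P3 21-29 |
Completion: P1=21  P2=9  P3=29  P4=14  P5=4
Turnaround (C−A): P1=19  P2=9  P3=28  P4=8  P5=1
Waiting times: P1=12, P2=1, P3=20, P4=3, P5=0
Average waiting = (12+1+20+3+0) / 5 = 36/5 = 7.20

7.20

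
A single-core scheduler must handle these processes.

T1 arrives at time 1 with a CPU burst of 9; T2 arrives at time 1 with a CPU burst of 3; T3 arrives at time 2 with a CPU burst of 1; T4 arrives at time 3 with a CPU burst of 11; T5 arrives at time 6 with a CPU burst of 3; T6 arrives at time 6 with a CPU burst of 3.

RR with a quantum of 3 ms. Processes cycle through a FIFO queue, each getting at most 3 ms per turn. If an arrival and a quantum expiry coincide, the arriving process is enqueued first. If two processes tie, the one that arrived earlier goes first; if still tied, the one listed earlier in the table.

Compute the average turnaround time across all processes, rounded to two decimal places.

Timeline: | idle 0-1 | T1 1-4 | T2 4-7 | T3 7-8 | T4 8-11 | T1 11-14 | T5 14-17 | T6 17-20 | T4 20-23 | T1 23-26 | T4 26-31 |
Completion: T1=26  T2=7  T3=8  T4=31  T5=17  T6=20
Turnaround (C−A): T1=25  T2=6  T3=6  T4=28  T5=11  T6=14
Turnaround times: T1=25, T2=6, T3=6, T4=28, T5=11, T6=14
Average turnaround = (25+6+6+28+11+14) / 6 = 90/6 = 15.00

15.00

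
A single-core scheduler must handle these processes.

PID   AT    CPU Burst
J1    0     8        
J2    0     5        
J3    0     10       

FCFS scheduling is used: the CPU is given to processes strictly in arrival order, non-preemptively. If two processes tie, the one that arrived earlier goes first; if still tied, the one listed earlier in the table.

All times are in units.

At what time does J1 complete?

Schedule: | J1 0-8 | J2 8-13 | J3 13-23 |
Completion: J1=8  J2=13  J3=23

8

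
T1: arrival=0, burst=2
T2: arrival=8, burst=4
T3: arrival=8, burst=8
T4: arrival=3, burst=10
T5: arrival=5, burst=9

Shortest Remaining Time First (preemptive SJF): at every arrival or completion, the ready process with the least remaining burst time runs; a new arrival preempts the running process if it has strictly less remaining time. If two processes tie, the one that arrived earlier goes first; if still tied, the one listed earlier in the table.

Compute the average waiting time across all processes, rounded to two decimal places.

Timeline: | T1 0-2 | idle 2-3 | T4 3-8 | T2 8-12 | T4 12-17 | T3 17-25 | T5 25-34 |
Completion: T1=2  T2=12  T3=25  T4=17  T5=34
Turnaround (C−A): T1=2  T2=4  T3=17  T4=14  T5=29
Waiting times: T1=0, T2=0, T3=9, T4=4, T5=20
Average waiting = (0+0+9+4+20) / 5 = 33/5 = 6.60

6.60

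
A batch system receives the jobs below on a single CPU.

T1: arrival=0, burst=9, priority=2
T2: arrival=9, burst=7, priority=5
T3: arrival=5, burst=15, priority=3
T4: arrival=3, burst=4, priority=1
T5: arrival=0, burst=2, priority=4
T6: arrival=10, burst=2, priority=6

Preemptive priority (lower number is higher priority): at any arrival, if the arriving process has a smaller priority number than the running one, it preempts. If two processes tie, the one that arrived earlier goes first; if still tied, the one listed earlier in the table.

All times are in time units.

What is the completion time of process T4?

Schedule: | T1 0-3 | T4 3-7 | T1 7-13 | T3 13-28 | T5 28-30 | T2 30-37 | T6 37-39 |
Completion: T1=13  T2=37  T3=28  T4=7  T5=30  T6=39
Turnaround (C−A): T1=13  T2=28  T3=23  T4=4  T5=30  T6=29

7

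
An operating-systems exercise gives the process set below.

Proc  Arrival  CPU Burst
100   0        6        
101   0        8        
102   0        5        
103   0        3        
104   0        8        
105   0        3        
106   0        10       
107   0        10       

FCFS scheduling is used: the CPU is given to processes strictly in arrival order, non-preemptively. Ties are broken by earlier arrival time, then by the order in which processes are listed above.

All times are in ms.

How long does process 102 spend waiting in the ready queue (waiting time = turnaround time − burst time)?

Schedule: | 100 0-6 | 101 6-14 | 102 14-19 | 103 19-22 | 104 22-30 | 105 30-33 | 106 33-43 | 107 43-53 |
Completion: 100=6  101=14  102=19  103=22  104=30  105=33  106=43  107=53
Turnaround (C−A): 100=6  101=14  102=19  103=22  104=30  105=33  106=43  107=53
Waiting(102) = turnaround − burst = 19 − 5 = 14

14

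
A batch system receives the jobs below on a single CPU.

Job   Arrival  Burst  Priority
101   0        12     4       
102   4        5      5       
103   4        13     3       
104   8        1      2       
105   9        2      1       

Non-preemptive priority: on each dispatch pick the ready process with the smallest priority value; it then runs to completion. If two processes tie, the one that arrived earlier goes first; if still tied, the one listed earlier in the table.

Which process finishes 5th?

102

Schedule: | 101 0-12 | 105 12-14 | 104 14-15 | 103 15-28 | 102 28-33 |
Completion: 101=12  102=33  103=28  104=15  105=14
Turnaround (C−A): 101=12  102=29  103=24  104=7  105=5
Finish order: 101 → 105 → 104 → 103 → 102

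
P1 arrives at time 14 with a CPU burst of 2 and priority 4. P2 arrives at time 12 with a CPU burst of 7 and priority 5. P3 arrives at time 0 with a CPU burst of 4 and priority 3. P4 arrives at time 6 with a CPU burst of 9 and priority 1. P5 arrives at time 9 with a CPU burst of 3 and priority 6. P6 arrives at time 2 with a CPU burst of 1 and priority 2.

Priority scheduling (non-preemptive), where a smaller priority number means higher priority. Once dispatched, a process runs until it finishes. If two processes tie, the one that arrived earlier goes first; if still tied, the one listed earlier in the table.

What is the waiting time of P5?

Schedule: | P3 0-4 | P6 4-5 | idle 5-6 | P4 6-15 | P1 15-17 | P2 17-24 | P5 24-27 |
Completion: P1=17  P2=24  P3=4  P4=15  P5=27  P6=5
Waiting(P5) = turnaround − burst = 18 − 3 = 15

15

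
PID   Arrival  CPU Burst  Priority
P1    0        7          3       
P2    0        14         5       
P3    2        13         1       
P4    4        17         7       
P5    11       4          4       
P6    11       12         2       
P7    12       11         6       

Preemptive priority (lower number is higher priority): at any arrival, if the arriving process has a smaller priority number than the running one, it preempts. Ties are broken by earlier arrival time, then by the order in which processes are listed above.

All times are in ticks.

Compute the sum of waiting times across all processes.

181

Gantt: | P1 0-2 | P3 2-15 | P6 15-27 | P1 27-32 | P5 32-36 | P2 36-50 | P7 50-61 | P4 61-78 |
Completion: P1=32  P2=50  P3=15  P4=78  P5=36  P6=27  P7=61
Waiting = turnaround − burst: P1=25, P2=36, P3=0, P4=57, P5=21, P6=4, P7=38
Total waiting = 25 + 36 + 0 + 57 + 21 + 4 + 38 = 181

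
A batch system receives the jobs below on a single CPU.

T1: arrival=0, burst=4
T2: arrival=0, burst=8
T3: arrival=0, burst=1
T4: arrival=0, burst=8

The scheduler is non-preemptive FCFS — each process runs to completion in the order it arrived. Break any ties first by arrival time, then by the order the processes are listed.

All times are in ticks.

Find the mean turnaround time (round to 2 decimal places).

Gantt: | T1 0-4 | T2 4-12 | T3 12-13 | T4 13-21 |
Completion: T1=4  T2=12  T3=13  T4=21
Turnaround (C−A): T1=4  T2=12  T3=13  T4=21
Turnaround times: T1=4, T2=12, T3=13, T4=21
Average turnaround = (4+12+13+21) / 4 = 50/4 = 12.50

12.50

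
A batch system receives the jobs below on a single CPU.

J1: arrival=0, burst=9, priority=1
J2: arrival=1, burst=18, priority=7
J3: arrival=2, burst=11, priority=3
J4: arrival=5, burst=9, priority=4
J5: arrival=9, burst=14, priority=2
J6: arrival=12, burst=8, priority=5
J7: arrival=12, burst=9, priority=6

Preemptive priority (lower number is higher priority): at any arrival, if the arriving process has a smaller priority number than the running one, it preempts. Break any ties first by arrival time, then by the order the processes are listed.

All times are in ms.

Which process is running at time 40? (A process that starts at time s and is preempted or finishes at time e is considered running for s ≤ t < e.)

Schedule: | J1 0-9 | J5 9-23 | J3 23-34 | J4 34-43 | J6 43-51 | J7 51-60 | J2 60-78 |
Completion: J1=9  J2=78  J3=34  J4=43  J5=23  J6=51  J7=60
Turnaround (C−A): J1=9  J2=77  J3=32  J4=38  J5=14  J6=39  J7=48

J4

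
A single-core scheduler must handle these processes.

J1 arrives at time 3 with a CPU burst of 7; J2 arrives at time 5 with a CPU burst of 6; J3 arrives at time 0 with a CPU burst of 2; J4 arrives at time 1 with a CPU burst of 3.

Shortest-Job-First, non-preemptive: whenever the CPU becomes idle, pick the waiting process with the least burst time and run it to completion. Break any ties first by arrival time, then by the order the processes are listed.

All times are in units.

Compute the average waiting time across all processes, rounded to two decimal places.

2.25

Timeline: | J3 0-2 | J4 2-5 | J2 5-11 | J1 11-18 |
Completion: J1=18  J2=11  J3=2  J4=5
Waiting times: J1=8, J2=0, J3=0, J4=1
Average waiting = (8+0+0+1) / 4 = 9/4 = 2.25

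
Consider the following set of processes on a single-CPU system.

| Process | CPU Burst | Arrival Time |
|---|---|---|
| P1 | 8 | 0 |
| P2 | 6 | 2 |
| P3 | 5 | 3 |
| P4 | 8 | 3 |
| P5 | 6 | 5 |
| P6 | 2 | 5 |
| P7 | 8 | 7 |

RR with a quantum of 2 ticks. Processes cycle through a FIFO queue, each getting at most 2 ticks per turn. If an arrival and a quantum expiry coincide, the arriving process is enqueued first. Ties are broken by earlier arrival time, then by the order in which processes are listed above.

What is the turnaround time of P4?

38

Schedule: | P1 0-2 | P2 2-4 | P1 4-6 | P3 6-8 | P4 8-10 | P2 10-12 | P5 12-14 | P6 14-16 | P1 16-18 | P7 18-20 | P3 20-22 | P4 22-24 | P2 24-26 | P5 26-28 | P1 28-30 | P7 30-32 | P3 32-33 | P4 33-35 | P5 35-37 | P7 37-39 | P4 39-41 | P7 41-43 |
Completion: P1=30  P2=26  P3=33  P4=41  P5=37  P6=16  P7=43
Turnaround(P4) = completion − arrival = 41 − 3 = 38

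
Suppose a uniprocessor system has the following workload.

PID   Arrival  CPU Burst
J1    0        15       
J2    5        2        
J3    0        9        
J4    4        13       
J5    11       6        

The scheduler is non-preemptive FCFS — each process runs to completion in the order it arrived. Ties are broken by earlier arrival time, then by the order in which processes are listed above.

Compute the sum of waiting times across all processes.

95

Gantt: | J1 0-15 | J3 15-24 | J4 24-37 | J2 37-39 | J5 39-45 |
Completion: J1=15  J2=39  J3=24  J4=37  J5=45
Waiting = turnaround − burst: J1=0, J2=32, J3=15, J4=20, J5=28
Total waiting = 0 + 32 + 15 + 20 + 28 = 95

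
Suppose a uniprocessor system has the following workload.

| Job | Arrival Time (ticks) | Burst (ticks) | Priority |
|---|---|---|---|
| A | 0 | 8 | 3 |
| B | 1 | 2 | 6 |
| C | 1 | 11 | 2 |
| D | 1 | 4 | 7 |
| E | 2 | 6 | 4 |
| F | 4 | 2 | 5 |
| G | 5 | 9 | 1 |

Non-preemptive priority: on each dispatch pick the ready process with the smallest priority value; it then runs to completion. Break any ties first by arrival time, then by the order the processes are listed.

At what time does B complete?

Schedule: | A 0-8 | G 8-17 | C 17-28 | E 28-34 | F 34-36 | B 36-38 | D 38-42 |
Completion: A=8  B=38  C=28  D=42  E=34  F=36  G=17
Turnaround (C−A): A=8  B=37  C=27  D=41  E=32  F=32  G=12

38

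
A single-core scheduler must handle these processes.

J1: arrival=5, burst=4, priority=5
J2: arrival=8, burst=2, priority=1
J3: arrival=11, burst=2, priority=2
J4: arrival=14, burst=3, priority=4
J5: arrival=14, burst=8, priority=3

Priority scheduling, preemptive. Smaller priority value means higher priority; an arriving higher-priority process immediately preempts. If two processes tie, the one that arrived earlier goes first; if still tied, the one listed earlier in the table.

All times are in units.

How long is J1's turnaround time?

Gantt: | idle 0-5 | J1 5-8 | J2 8-10 | J1 10-11 | J3 11-13 | idle 13-14 | J5 14-22 | J4 22-25 |
Completion: J1=11  J2=10  J3=13  J4=25  J5=22
Turnaround (C−A): J1=6  J2=2  J3=2  J4=11  J5=8
Turnaround(J1) = completion − arrival = 11 − 5 = 6

6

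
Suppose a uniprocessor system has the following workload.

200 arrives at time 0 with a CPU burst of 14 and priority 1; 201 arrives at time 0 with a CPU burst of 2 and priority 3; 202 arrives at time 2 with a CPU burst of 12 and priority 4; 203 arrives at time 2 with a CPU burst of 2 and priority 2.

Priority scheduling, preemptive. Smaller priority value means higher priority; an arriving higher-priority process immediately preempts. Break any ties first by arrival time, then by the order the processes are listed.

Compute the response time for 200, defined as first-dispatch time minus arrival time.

0

Schedule: | 200 0-14 | 203 14-16 | 201 16-18 | 202 18-30 |
Completion: 200=14  201=18  202=30  203=16
Turnaround (C−A): 200=14  201=18  202=28  203=14
Response(200) = first start − arrival = 0 − 0 = 0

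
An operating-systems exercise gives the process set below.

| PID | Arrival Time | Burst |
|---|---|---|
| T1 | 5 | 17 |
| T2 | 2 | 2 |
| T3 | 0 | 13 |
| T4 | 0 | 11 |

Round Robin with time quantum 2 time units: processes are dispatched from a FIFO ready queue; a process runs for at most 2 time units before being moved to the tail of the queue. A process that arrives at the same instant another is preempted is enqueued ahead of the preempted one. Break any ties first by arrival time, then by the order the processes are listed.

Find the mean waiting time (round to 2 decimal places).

Schedule: | T3 0-2 | T4 2-4 | T2 4-6 | T3 6-8 | T4 8-10 | T1 10-12 | T3 12-14 | T4 14-16 | T1 16-18 | T3 18-20 | T4 20-22 | T1 22-24 | T3 24-26 | T4 26-28 | T1 28-30 | T3 30-32 | T4 32-33 | T1 33-35 | T3 35-36 | T1 36-43 |
Completion: T1=43  T2=6  T3=36  T4=33
Waiting times: T1=21, T2=2, T3=23, T4=22
Average waiting = (21+2+23+22) / 4 = 68/4 = 17.00

17.00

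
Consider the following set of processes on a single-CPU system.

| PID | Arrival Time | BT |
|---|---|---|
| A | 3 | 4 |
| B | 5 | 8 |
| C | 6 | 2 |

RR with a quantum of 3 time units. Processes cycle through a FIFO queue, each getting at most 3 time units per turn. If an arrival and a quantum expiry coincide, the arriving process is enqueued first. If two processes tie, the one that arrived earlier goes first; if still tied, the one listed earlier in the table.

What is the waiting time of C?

Schedule: | idle 0-3 | A 3-6 | B 6-9 | C 9-11 | A 11-12 | B 12-17 |
Completion: A=12  B=17  C=11
Waiting(C) = turnaround − burst = 5 − 2 = 3

3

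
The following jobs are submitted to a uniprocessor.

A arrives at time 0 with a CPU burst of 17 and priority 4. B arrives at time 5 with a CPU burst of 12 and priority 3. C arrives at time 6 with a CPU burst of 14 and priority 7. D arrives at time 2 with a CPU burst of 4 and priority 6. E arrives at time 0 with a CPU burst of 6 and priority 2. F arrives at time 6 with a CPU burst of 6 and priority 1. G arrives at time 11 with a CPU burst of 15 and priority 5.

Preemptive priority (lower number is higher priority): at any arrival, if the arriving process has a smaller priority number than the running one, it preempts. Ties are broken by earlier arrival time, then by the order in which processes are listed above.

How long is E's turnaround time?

6

Schedule: | E 0-6 | F 6-12 | B 12-24 | A 24-41 | G 41-56 | D 56-60 | C 60-74 |
Completion: A=41  B=24  C=74  D=60  E=6  F=12  G=56
Turnaround (C−A): A=41  B=19  C=68  D=58  E=6  F=6  G=45
Turnaround(E) = completion − arrival = 6 − 0 = 6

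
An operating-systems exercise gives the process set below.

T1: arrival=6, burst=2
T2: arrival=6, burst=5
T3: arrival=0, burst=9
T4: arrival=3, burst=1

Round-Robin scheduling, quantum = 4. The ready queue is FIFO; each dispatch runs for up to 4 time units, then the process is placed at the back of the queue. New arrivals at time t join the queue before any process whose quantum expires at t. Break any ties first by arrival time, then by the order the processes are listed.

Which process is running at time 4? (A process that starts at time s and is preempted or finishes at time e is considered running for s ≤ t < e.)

Gantt: | T3 0-4 | T4 4-5 | T3 5-9 | T1 9-11 | T2 11-15 | T3 15-16 | T2 16-17 |
Completion: T1=11  T2=17  T3=16  T4=5
Turnaround (C−A): T1=5  T2=11  T3=16  T4=2

T4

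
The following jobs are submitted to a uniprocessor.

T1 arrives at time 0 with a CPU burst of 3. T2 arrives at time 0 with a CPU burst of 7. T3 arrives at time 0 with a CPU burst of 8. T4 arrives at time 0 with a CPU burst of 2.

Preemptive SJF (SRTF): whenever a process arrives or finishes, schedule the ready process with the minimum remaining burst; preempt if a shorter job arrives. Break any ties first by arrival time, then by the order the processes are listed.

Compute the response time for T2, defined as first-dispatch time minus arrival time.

5

Schedule: | T4 0-2 | T1 2-5 | T2 5-12 | T3 12-20 |
Completion: T1=5  T2=12  T3=20  T4=2
Response(T2) = first start − arrival = 5 − 0 = 5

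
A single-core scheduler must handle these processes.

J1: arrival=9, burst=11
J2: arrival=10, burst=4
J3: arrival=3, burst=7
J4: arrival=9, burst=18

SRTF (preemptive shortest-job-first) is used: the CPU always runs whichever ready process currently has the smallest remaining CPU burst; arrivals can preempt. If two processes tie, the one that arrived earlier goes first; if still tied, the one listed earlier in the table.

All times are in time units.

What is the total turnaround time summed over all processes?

Timeline: | idle 0-3 | J3 3-10 | J2 10-14 | J1 14-25 | J4 25-43 |
Completion: J1=25  J2=14  J3=10  J4=43
Turnaround (C−A): J1=16  J2=4  J3=7  J4=34
Turnaround = completion − arrival: J1=16, J2=4, J3=7, J4=34
Total turnaround = 16 + 4 + 7 + 34 = 61

61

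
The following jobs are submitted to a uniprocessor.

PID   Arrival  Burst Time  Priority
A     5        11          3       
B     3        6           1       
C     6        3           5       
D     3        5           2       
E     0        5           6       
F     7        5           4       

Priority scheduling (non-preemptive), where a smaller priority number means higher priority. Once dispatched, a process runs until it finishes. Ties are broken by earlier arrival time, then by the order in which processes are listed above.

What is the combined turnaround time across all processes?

Schedule: | E 0-5 | B 5-11 | D 11-16 | A 16-27 | F 27-32 | C 32-35 |
Completion: A=27  B=11  C=35  D=16  E=5  F=32
Turnaround (C−A): A=22  B=8  C=29  D=13  E=5  F=25
Turnaround = completion − arrival: A=22, B=8, C=29, D=13, E=5, F=25
Total turnaround = 22 + 8 + 29 + 13 + 5 + 25 = 102

102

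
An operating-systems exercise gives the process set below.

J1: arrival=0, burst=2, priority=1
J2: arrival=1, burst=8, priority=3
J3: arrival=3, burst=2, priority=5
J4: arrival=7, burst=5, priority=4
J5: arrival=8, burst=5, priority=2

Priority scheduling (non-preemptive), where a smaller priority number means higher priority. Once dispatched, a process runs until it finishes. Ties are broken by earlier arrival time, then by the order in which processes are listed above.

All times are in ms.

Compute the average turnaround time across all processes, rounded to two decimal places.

Schedule: | J1 0-2 | J2 2-10 | J5 10-15 | J4 15-20 | J3 20-22 |
Completion: J1=2  J2=10  J3=22  J4=20  J5=15
Turnaround (C−A): J1=2  J2=9  J3=19  J4=13  J5=7
Turnaround times: J1=2, J2=9, J3=19, J4=13, J5=7
Average turnaround = (2+9+19+13+7) / 5 = 50/5 = 10.00

10.00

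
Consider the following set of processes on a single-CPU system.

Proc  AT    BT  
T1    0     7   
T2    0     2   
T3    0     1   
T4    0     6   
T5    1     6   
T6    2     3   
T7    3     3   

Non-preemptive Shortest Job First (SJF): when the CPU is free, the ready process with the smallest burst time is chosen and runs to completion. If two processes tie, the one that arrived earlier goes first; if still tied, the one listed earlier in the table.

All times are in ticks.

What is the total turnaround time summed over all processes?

Schedule: | T3 0-1 | T2 1-3 | T6 3-6 | T7 6-9 | T4 9-15 | T5 15-21 | T1 21-28 |
Completion: T1=28  T2=3  T3=1  T4=15  T5=21  T6=6  T7=9
Turnaround (C−A): T1=28  T2=3  T3=1  T4=15  T5=20  T6=4  T7=6
Turnaround = completion − arrival: T1=28, T2=3, T3=1, T4=15, T5=20, T6=4, T7=6
Total turnaround = 28 + 3 + 1 + 15 + 20 + 4 + 6 = 77

77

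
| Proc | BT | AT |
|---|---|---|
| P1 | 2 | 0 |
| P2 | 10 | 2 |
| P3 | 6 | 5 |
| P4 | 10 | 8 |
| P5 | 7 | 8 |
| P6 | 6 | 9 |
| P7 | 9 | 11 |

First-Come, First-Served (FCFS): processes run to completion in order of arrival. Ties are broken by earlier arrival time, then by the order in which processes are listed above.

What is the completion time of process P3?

Timeline: | P1 0-2 | P2 2-12 | P3 12-18 | P4 18-28 | P5 28-35 | P6 35-41 | P7 41-50 |
Completion: P1=2  P2=12  P3=18  P4=28  P5=35  P6=41  P7=50
Turnaround (C−A): P1=2  P2=10  P3=13  P4=20  P5=27  P6=32  P7=39

18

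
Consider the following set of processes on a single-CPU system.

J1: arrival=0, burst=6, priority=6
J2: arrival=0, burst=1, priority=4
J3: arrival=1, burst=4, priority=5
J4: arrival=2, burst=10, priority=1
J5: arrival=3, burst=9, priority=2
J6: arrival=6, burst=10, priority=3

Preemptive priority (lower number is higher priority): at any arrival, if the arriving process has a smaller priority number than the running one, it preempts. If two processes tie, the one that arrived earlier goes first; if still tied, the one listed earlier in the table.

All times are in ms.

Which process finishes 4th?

Gantt: | J2 0-1 | J3 1-2 | J4 2-12 | J5 12-21 | J6 21-31 | J3 31-34 | J1 34-40 |
Completion: J1=40  J2=1  J3=34  J4=12  J5=21  J6=31
Turnaround (C−A): J1=40  J2=1  J3=33  J4=10  J5=18  J6=25
Finish order: J2 → J4 → J5 → J6 → J3 → J1

J6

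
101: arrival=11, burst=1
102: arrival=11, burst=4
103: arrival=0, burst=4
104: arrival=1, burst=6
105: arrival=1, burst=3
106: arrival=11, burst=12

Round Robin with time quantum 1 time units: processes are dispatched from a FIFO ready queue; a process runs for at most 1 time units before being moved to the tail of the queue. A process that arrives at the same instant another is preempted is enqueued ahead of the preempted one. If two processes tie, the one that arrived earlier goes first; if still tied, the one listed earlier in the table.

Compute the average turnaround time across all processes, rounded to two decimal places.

10.83

Gantt: | 103 0-1 | 104 1-2 | 105 2-3 | 103 3-4 | 104 4-5 | 105 5-6 | 103 6-7 | 104 7-8 | 105 8-9 | 103 9-10 | 104 10-11 | 101 11-12 | 102 12-13 | 106 13-14 | 104 14-15 | 102 15-16 | 106 16-17 | 104 17-18 | 102 18-19 | 106 19-20 | 102 20-21 | 106 21-30 |
Completion: 101=12  102=21  103=10  104=18  105=9  106=30
Turnaround (C−A): 101=1  102=10  103=10  104=17  105=8  106=19
Turnaround times: 101=1, 102=10, 103=10, 104=17, 105=8, 106=19
Average turnaround = (1+10+10+17+8+19) / 6 = 65/6 = 10.83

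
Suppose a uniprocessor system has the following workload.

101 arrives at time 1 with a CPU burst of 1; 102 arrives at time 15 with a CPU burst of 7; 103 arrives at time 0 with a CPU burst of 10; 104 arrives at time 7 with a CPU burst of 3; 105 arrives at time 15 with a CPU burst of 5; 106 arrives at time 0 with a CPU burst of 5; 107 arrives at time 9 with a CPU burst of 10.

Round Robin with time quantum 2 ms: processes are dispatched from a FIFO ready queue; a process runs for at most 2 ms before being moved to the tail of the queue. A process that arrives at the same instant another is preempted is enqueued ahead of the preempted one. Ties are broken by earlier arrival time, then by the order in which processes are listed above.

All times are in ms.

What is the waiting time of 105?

16

Schedule: | 103 0-2 | 106 2-4 | 101 4-5 | 103 5-7 | 106 7-9 | 104 9-11 | 103 11-13 | 107 13-15 | 106 15-16 | 104 16-17 | 103 17-19 | 102 19-21 | 105 21-23 | 107 23-25 | 103 25-27 | 102 27-29 | 105 29-31 | 107 31-33 | 102 33-35 | 105 35-36 | 107 36-38 | 102 38-39 | 107 39-41 |
Completion: 101=5  102=39  103=27  104=17  105=36  106=16  107=41
Turnaround (C−A): 101=4  102=24  103=27  104=10  105=21  106=16  107=32
Waiting(105) = turnaround − burst = 21 − 5 = 16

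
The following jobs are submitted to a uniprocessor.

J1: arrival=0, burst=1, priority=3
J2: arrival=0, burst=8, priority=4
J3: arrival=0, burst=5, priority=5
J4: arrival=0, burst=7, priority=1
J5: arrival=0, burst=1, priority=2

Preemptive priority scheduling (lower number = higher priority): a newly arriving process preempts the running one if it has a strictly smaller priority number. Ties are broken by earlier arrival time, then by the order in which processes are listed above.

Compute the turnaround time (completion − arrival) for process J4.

7

Gantt: | J4 0-7 | J5 7-8 | J1 8-9 | J2 9-17 | J3 17-22 |
Completion: J1=9  J2=17  J3=22  J4=7  J5=8
Turnaround(J4) = completion − arrival = 7 − 0 = 7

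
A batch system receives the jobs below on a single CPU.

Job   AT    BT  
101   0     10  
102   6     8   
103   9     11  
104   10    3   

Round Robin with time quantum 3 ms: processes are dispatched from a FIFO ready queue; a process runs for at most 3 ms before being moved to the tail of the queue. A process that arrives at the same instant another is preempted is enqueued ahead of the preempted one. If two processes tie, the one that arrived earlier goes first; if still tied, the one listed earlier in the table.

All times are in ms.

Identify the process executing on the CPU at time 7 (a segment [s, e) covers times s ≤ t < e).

102

Timeline: | 101 0-6 | 102 6-9 | 101 9-12 | 103 12-15 | 102 15-18 | 104 18-21 | 101 21-22 | 103 22-25 | 102 25-27 | 103 27-32 |
Completion: 101=22  102=27  103=32  104=21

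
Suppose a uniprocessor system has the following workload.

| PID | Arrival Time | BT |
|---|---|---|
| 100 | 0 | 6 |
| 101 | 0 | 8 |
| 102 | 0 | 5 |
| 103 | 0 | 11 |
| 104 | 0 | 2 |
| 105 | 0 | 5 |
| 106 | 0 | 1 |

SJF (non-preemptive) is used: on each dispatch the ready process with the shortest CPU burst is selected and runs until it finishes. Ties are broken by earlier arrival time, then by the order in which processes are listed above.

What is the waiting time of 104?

1

Gantt: | 106 0-1 | 104 1-3 | 102 3-8 | 105 8-13 | 100 13-19 | 101 19-27 | 103 27-38 |
Completion: 100=19  101=27  102=8  103=38  104=3  105=13  106=1
Turnaround (C−A): 100=19  101=27  102=8  103=38  104=3  105=13  106=1
Waiting(104) = turnaround − burst = 3 − 2 = 1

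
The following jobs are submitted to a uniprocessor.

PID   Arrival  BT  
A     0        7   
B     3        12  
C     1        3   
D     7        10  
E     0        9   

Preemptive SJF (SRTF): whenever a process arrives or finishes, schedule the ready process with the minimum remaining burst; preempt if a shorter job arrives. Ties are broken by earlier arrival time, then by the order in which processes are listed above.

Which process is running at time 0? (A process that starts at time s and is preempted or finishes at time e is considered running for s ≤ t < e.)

A

Gantt: | A 0-1 | C 1-4 | A 4-10 | E 10-19 | D 19-29 | B 29-41 |
Completion: A=10  B=41  C=4  D=29  E=19
Turnaround (C−A): A=10  B=38  C=3  D=22  E=19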